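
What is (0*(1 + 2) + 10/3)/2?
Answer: 5/3 ≈ 1.6667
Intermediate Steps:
(0*(1 + 2) + 10/3)/2 = (0*3 + 10*(⅓))/2 = (0 + 10/3)/2 = (½)*(10/3) = 5/3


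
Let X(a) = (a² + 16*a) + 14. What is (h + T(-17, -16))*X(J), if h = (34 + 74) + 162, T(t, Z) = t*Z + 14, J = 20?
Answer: 408104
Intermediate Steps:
X(a) = 14 + a² + 16*a
T(t, Z) = 14 + Z*t (T(t, Z) = Z*t + 14 = 14 + Z*t)
h = 270 (h = 108 + 162 = 270)
(h + T(-17, -16))*X(J) = (270 + (14 - 16*(-17)))*(14 + 20² + 16*20) = (270 + (14 + 272))*(14 + 400 + 320) = (270 + 286)*734 = 556*734 = 408104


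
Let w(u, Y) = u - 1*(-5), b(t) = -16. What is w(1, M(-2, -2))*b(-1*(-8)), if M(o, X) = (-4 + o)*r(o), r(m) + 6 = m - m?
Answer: -96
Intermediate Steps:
r(m) = -6 (r(m) = -6 + (m - m) = -6 + 0 = -6)
M(o, X) = 24 - 6*o (M(o, X) = (-4 + o)*(-6) = 24 - 6*o)
w(u, Y) = 5 + u (w(u, Y) = u + 5 = 5 + u)
w(1, M(-2, -2))*b(-1*(-8)) = (5 + 1)*(-16) = 6*(-16) = -96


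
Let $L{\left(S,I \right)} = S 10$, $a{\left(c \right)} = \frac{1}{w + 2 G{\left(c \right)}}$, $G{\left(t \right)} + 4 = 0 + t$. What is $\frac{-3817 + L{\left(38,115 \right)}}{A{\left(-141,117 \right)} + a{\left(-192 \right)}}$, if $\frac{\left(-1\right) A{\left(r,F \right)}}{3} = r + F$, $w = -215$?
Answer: $- \frac{2086259}{43703} \approx -47.737$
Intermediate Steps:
$G{\left(t \right)} = -4 + t$ ($G{\left(t \right)} = -4 + \left(0 + t\right) = -4 + t$)
$A{\left(r,F \right)} = - 3 F - 3 r$ ($A{\left(r,F \right)} = - 3 \left(r + F\right) = - 3 \left(F + r\right) = - 3 F - 3 r$)
$a{\left(c \right)} = \frac{1}{-223 + 2 c}$ ($a{\left(c \right)} = \frac{1}{-215 + 2 \left(-4 + c\right)} = \frac{1}{-215 + \left(-8 + 2 c\right)} = \frac{1}{-223 + 2 c}$)
$L{\left(S,I \right)} = 10 S$
$\frac{-3817 + L{\left(38,115 \right)}}{A{\left(-141,117 \right)} + a{\left(-192 \right)}} = \frac{-3817 + 10 \cdot 38}{\left(\left(-3\right) 117 - -423\right) + \frac{1}{-223 + 2 \left(-192\right)}} = \frac{-3817 + 380}{\left(-351 + 423\right) + \frac{1}{-223 - 384}} = - \frac{3437}{72 + \frac{1}{-607}} = - \frac{3437}{72 - \frac{1}{607}} = - \frac{3437}{\frac{43703}{607}} = \left(-3437\right) \frac{607}{43703} = - \frac{2086259}{43703}$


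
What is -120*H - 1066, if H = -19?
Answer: 1214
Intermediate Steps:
-120*H - 1066 = -120*(-19) - 1066 = 2280 - 1066 = 1214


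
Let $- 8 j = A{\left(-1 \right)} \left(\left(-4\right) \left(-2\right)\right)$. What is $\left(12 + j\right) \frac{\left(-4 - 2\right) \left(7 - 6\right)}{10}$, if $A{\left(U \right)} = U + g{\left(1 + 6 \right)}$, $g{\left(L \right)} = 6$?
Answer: $- \frac{21}{5} \approx -4.2$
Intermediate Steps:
$A{\left(U \right)} = 6 + U$ ($A{\left(U \right)} = U + 6 = 6 + U$)
$j = -5$ ($j = - \frac{\left(6 - 1\right) \left(\left(-4\right) \left(-2\right)\right)}{8} = - \frac{5 \cdot 8}{8} = \left(- \frac{1}{8}\right) 40 = -5$)
$\left(12 + j\right) \frac{\left(-4 - 2\right) \left(7 - 6\right)}{10} = \left(12 - 5\right) \frac{\left(-4 - 2\right) \left(7 - 6\right)}{10} = 7 \left(-6\right) 1 \cdot \frac{1}{10} = 7 \left(\left(-6\right) \frac{1}{10}\right) = 7 \left(- \frac{3}{5}\right) = - \frac{21}{5}$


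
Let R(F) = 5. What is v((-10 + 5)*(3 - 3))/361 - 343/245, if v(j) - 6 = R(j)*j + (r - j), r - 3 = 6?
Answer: -2452/1805 ≈ -1.3584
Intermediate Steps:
r = 9 (r = 3 + 6 = 9)
v(j) = 15 + 4*j (v(j) = 6 + (5*j + (9 - j)) = 6 + (9 + 4*j) = 15 + 4*j)
v((-10 + 5)*(3 - 3))/361 - 343/245 = (15 + 4*((-10 + 5)*(3 - 3)))/361 - 343/245 = (15 + 4*(-5*0))*(1/361) - 343*1/245 = (15 + 4*0)*(1/361) - 7/5 = (15 + 0)*(1/361) - 7/5 = 15*(1/361) - 7/5 = 15/361 - 7/5 = -2452/1805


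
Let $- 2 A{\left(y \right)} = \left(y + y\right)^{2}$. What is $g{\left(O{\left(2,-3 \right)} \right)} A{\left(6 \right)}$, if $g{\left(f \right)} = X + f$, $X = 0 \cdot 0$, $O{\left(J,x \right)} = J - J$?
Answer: $0$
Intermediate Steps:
$O{\left(J,x \right)} = 0$
$A{\left(y \right)} = - 2 y^{2}$ ($A{\left(y \right)} = - \frac{\left(y + y\right)^{2}}{2} = - \frac{\left(2 y\right)^{2}}{2} = - \frac{4 y^{2}}{2} = - 2 y^{2}$)
$X = 0$
$g{\left(f \right)} = f$ ($g{\left(f \right)} = 0 + f = f$)
$g{\left(O{\left(2,-3 \right)} \right)} A{\left(6 \right)} = 0 \left(- 2 \cdot 6^{2}\right) = 0 \left(\left(-2\right) 36\right) = 0 \left(-72\right) = 0$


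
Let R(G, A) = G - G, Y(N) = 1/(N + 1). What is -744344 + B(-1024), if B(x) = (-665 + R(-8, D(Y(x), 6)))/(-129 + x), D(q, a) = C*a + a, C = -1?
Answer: -858227967/1153 ≈ -7.4434e+5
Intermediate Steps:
Y(N) = 1/(1 + N)
D(q, a) = 0 (D(q, a) = -a + a = 0)
R(G, A) = 0
B(x) = -665/(-129 + x) (B(x) = (-665 + 0)/(-129 + x) = -665/(-129 + x))
-744344 + B(-1024) = -744344 - 665/(-129 - 1024) = -744344 - 665/(-1153) = -744344 - 665*(-1/1153) = -744344 + 665/1153 = -858227967/1153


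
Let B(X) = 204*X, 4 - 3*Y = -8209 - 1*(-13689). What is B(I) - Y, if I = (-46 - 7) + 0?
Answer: -26960/3 ≈ -8986.7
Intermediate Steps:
I = -53 (I = -53 + 0 = -53)
Y = -5476/3 (Y = 4/3 - (-8209 - 1*(-13689))/3 = 4/3 - (-8209 + 13689)/3 = 4/3 - 1/3*5480 = 4/3 - 5480/3 = -5476/3 ≈ -1825.3)
B(I) - Y = 204*(-53) - 1*(-5476/3) = -10812 + 5476/3 = -26960/3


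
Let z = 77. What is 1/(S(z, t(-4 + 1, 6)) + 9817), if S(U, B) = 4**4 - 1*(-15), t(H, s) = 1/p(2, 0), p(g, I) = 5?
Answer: 1/10088 ≈ 9.9128e-5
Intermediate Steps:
t(H, s) = 1/5
S(U, B) = 271 (S(U, B) = 256 + 15 = 271)
1/(S(z, t(-4 + 1, 6)) + 9817) = 1/(271 + 9817) = 1/10088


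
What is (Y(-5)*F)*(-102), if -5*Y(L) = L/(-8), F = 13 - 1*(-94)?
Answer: 5457/4 ≈ 1364.3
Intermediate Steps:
F = 107 (F = 13 + 94 = 107)
Y(L) = L/40 (Y(L) = -L/(5*(-8)) = -L*(-1)/(5*8) = -(-1)*L/40 = L/40)
(Y(-5)*F)*(-102) = (((1/40)*(-5))*107)*(-102) = -1/8*107*(-102) = -107/8*(-102) = 5457/4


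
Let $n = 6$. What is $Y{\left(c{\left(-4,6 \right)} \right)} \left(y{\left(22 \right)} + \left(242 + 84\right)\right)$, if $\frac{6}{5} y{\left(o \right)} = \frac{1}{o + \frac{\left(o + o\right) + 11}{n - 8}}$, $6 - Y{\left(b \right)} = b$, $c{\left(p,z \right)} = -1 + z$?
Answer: $\frac{10753}{33} \approx 325.85$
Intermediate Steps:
$Y{\left(b \right)} = 6 - b$
$y{\left(o \right)} = - \frac{5}{33}$ ($y{\left(o \right)} = \frac{5}{6 \left(o + \frac{\left(o + o\right) + 11}{6 - 8}\right)} = \frac{5}{6 \left(o + \frac{2 o + 11}{-2}\right)} = \frac{5}{6 \left(o + \left(11 + 2 o\right) \left(- \frac{1}{2}\right)\right)} = \frac{5}{6 \left(o - \left(\frac{11}{2} + o\right)\right)} = \frac{5}{6 \left(- \frac{11}{2}\right)} = \frac{5}{6} \left(- \frac{2}{11}\right) = - \frac{5}{33}$)
$Y{\left(c{\left(-4,6 \right)} \right)} \left(y{\left(22 \right)} + \left(242 + 84\right)\right) = \left(6 - \left(-1 + 6\right)\right) \left(- \frac{5}{33} + \left(242 + 84\right)\right) = \left(6 - 5\right) \left(- \frac{5}{33} + 326\right) = \left(6 - 5\right) \frac{10753}{33} = 1 \cdot \frac{10753}{33} = \frac{10753}{33}$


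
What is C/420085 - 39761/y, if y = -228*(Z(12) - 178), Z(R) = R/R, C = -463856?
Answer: -35422372421/16952950260 ≈ -2.0895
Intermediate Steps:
Z(R) = 1
y = 40356 (y = -228*(1 - 178) = -228*(-177) = 40356)
C/420085 - 39761/y = -463856/420085 - 39761/40356 = -35422372421/16952950260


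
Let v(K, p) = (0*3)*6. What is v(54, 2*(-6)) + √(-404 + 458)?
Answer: 3*√6 ≈ 7.3485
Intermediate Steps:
v(K, p) = 0 (v(K, p) = 0*6 = 0)
v(54, 2*(-6)) + √(-404 + 458) = 0 + √(-404 + 458) = 0 + √54 = 0 + 3*√6 = 3*√6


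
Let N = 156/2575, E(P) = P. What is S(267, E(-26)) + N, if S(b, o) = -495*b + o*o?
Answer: -338584019/2575 ≈ -1.3149e+5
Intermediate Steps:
S(b, o) = o² - 495*b (S(b, o) = -495*b + o² = o² - 495*b)
N = 156/2575 (N = 156*(1/2575) = 156/2575 ≈ 0.060583)
S(267, E(-26)) + N = ((-26)² - 495*267) + 156/2575 = (676 - 132165) + 156/2575 = -131489 + 156/2575 = -338584019/2575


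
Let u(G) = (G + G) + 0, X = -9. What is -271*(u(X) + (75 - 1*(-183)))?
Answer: -65040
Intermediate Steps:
u(G) = 2*G (u(G) = 2*G + 0 = 2*G)
-271*(u(X) + (75 - 1*(-183))) = -271*(2*(-9) + (75 - 1*(-183))) = -271*(-18 + (75 + 183)) = -271*(-18 + 258) = -271*240 = -65040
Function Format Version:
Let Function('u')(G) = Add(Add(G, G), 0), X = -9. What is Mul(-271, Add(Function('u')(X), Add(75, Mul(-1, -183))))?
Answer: -65040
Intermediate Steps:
Function('u')(G) = Mul(2, G) (Function('u')(G) = Add(Mul(2, G), 0) = Mul(2, G))
Mul(-271, Add(Function('u')(X), Add(75, Mul(-1, -183)))) = Mul(-271, Add(Mul(2, -9), Add(75, Mul(-1, -183)))) = Mul(-271, Add(-18, Add(75, 183))) = Mul(-271, Add(-18, 258)) = Mul(-271, 240) = -65040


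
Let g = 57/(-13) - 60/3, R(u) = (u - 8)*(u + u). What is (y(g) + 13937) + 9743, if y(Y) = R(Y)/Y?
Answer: 306998/13 ≈ 23615.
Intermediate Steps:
R(u) = 2*u*(-8 + u) (R(u) = (-8 + u)*(2*u) = 2*u*(-8 + u))
g = -317/13 (g = 57*(-1/13) - 60*⅓ = -57/13 - 20 = -317/13 ≈ -24.385)
y(Y) = -16 + 2*Y (y(Y) = (2*Y*(-8 + Y))/Y = -16 + 2*Y)
(y(g) + 13937) + 9743 = ((-16 + 2*(-317/13)) + 13937) + 9743 = ((-16 - 634/13) + 13937) + 9743 = (-842/13 + 13937) + 9743 = 180339/13 + 9743 = 306998/13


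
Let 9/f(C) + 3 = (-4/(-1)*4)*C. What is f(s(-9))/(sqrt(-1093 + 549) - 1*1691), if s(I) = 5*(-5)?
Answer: 15219/1152590075 + 36*I*sqrt(34)/1152590075 ≈ 1.3204e-5 + 1.8212e-7*I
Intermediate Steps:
s(I) = -25
f(C) = 9/(-3 + 16*C) (f(C) = 9/(-3 + (-4/(-1)*4)*C) = 9/(-3 + (-4*(-1)*4)*C) = 9/(-3 + (4*4)*C) = 9/(-3 + 16*C))
f(s(-9))/(sqrt(-1093 + 549) - 1*1691) = (9/(-3 + 16*(-25)))/(sqrt(-1093 + 549) - 1*1691) = (9/(-3 - 400))/(sqrt(-544) - 1691) = (9/(-403))/(4*I*sqrt(34) - 1691) = (9*(-1/403))/(-1691 + 4*I*sqrt(34)) = -9/(403*(-1691 + 4*I*sqrt(34)))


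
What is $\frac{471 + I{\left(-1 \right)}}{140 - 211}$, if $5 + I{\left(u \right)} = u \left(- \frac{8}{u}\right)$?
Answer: $- \frac{458}{71} \approx -6.4507$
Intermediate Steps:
$I{\left(u \right)} = -13$ ($I{\left(u \right)} = -5 + u \left(- \frac{8}{u}\right) = -5 - 8 = -13$)
$\frac{471 + I{\left(-1 \right)}}{140 - 211} = \frac{471 - 13}{140 - 211} = \frac{458}{-71} = 458 \left(- \frac{1}{71}\right) = - \frac{458}{71}$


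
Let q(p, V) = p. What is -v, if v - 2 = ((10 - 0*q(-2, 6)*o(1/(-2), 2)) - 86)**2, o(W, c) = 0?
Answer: -5778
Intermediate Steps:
v = 5778 (v = 2 + ((10 - 0*(-2)*0) - 86)**2 = 2 + ((10 - 0*0) - 86)**2 = 2 + ((10 - 1*0) - 86)**2 = 2 + ((10 + 0) - 86)**2 = 2 + (10 - 86)**2 = 2 + (-76)**2 = 2 + 5776 = 5778)
-v = -1*5778 = -5778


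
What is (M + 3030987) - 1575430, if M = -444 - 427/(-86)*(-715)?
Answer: 124834413/86 ≈ 1.4516e+6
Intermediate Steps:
M = -343489/86 (M = -444 - 427*(-1/86)*(-715) = -444 + (427/86)*(-715) = -444 - 305305/86 = -343489/86 ≈ -3994.1)
(M + 3030987) - 1575430 = (-343489/86 + 3030987) - 1575430 = 260321393/86 - 1575430 = 124834413/86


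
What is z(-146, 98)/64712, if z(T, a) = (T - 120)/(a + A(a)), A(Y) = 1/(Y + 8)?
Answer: -7049/168073242 ≈ -4.1940e-5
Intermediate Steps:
A(Y) = 1/(8 + Y)
z(T, a) = (-120 + T)/(a + 1/(8 + a)) (z(T, a) = (T - 120)/(a + 1/(8 + a)) = (-120 + T)/(a + 1/(8 + a)))
z(-146, 98)/64712 = ((-120 - 146)*(8 + 98)/(1 + 98*(8 + 98)))/64712 = (-266*106/(1 + 98*106))*(1/64712) = (-266*106/(1 + 10388))*(1/64712) = (-266*106/10389)*(1/64712) = ((1/10389)*(-266)*106)*(1/64712) = -28196/10389*1/64712 = -7049/168073242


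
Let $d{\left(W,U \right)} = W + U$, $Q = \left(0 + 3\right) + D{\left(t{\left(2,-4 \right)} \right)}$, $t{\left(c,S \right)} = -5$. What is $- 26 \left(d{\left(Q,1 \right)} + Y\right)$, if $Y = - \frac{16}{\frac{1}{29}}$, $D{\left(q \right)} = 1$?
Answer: $11934$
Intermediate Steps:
$Q = 4$ ($Q = \left(0 + 3\right) + 1 = 3 + 1 = 4$)
$Y = -464$ ($Y = - 16 \frac{1}{\frac{1}{29}} = \left(-16\right) 29 = -464$)
$d{\left(W,U \right)} = U + W$
$- 26 \left(d{\left(Q,1 \right)} + Y\right) = - 26 \left(\left(1 + 4\right) - 464\right) = - 26 \left(5 - 464\right) = \left(-26\right) \left(-459\right) = 11934$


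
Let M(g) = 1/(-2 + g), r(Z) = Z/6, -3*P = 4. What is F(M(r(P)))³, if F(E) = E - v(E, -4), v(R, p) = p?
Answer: 357911/8000 ≈ 44.739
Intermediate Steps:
P = -4/3 (P = -⅓*4 = -4/3 ≈ -1.3333)
r(Z) = Z/6 (r(Z) = Z*(⅙) = Z/6)
F(E) = 4 + E (F(E) = E - 1*(-4) = E + 4 = 4 + E)
F(M(r(P)))³ = (4 + 1/(-2 + (⅙)*(-4/3)))³ = (4 + 1/(-2 - 2/9))³ = (4 + 1/(-20/9))³ = (4 - 9/20)³ = (71/20)³ = 357911/8000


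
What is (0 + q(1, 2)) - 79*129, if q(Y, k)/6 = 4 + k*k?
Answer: -10143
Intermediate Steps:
q(Y, k) = 24 + 6*k² (q(Y, k) = 6*(4 + k*k) = 6*(4 + k²) = 24 + 6*k²)
(0 + q(1, 2)) - 79*129 = (0 + (24 + 6*2²)) - 79*129 = (0 + (24 + 6*4)) - 10191 = (0 + (24 + 24)) - 10191 = (0 + 48) - 10191 = 48 - 10191 = -10143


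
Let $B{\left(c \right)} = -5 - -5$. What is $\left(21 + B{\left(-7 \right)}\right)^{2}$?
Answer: $441$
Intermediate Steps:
$B{\left(c \right)} = 0$ ($B{\left(c \right)} = -5 + 5 = 0$)
$\left(21 + B{\left(-7 \right)}\right)^{2} = \left(21 + 0\right)^{2} = 21^{2} = 441$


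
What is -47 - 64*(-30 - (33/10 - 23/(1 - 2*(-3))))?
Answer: 65587/35 ≈ 1873.9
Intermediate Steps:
-47 - 64*(-30 - (33/10 - 23/(1 - 2*(-3)))) = -47 - 64*(-30 - (33*(⅒) - 23/(1 + 6))) = -47 - 64*(-30 - (33/10 - 23/7)) = -47 - 64*(-30 - 1*1/70) = -47 - 64*(-30 - 1/70) = -47 - 64*(-2101/70) = -47 + 67232/35 = 65587/35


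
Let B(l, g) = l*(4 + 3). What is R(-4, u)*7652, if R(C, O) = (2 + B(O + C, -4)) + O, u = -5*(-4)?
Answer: 1025368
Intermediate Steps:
B(l, g) = 7*l (B(l, g) = l*7 = 7*l)
u = 20
R(C, O) = 2 + 7*C + 8*O (R(C, O) = (2 + 7*(O + C)) + O = (2 + 7*(C + O)) + O = (2 + (7*C + 7*O)) + O = (2 + 7*C + 7*O) + O = 2 + 7*C + 8*O)
R(-4, u)*7652 = (2 + 7*(-4) + 8*20)*7652 = (2 - 28 + 160)*7652 = 134*7652 = 1025368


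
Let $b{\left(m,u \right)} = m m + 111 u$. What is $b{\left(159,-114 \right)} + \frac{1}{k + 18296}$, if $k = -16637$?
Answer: $\frac{20948194}{1659} \approx 12627.0$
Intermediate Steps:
$b{\left(m,u \right)} = m^{2} + 111 u$
$b{\left(159,-114 \right)} + \frac{1}{k + 18296} = \left(159^{2} + 111 \left(-114\right)\right) + \frac{1}{-16637 + 18296} = \left(25281 - 12654\right) + \frac{1}{1659} = 12627 + \frac{1}{1659} = \frac{20948194}{1659}$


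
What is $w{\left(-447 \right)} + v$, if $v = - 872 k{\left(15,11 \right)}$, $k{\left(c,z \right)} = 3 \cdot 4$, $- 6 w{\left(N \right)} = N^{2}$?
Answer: $- \frac{87531}{2} \approx -43766.0$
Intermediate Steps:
$w{\left(N \right)} = - \frac{N^{2}}{6}$
$k{\left(c,z \right)} = 12$
$v = -10464$ ($v = \left(-872\right) 12 = -10464$)
$w{\left(-447 \right)} + v = - \frac{\left(-447\right)^{2}}{6} - 10464 = \left(- \frac{1}{6}\right) 199809 - 10464 = - \frac{66603}{2} - 10464 = - \frac{87531}{2}$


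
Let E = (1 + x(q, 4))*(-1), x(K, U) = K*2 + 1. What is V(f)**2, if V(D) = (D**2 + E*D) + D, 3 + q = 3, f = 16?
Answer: 57600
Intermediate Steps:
q = 0 (q = -3 + 3 = 0)
x(K, U) = 1 + 2*K (x(K, U) = 2*K + 1 = 1 + 2*K)
E = -2 (E = (1 + (1 + 2*0))*(-1) = (1 + (1 + 0))*(-1) = (1 + 1)*(-1) = 2*(-1) = -2)
V(D) = D**2 - D (V(D) = (D**2 - 2*D) + D = D**2 - D)
V(f)**2 = (16*(-1 + 16))**2 = (16*15)**2 = 240**2 = 57600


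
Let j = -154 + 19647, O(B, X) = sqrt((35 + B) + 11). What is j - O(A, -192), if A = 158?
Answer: 19493 - 2*sqrt(51) ≈ 19479.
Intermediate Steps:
O(B, X) = sqrt(46 + B)
j = 19493
j - O(A, -192) = 19493 - sqrt(46 + 158) = 19493 - sqrt(204) = 19493 - 2*sqrt(51)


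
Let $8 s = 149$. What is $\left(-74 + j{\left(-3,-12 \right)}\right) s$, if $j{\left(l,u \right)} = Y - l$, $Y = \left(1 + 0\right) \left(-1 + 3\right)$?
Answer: $- \frac{10281}{8} \approx -1285.1$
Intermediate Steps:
$s = \frac{149}{8}$ ($s = \frac{1}{8} \cdot 149 = \frac{149}{8} \approx 18.625$)
$Y = 2$ ($Y = 1 \cdot 2 = 2$)
$j{\left(l,u \right)} = 2 - l$
$\left(-74 + j{\left(-3,-12 \right)}\right) s = \left(-74 + \left(2 - -3\right)\right) \frac{149}{8} = \left(-74 + \left(2 + 3\right)\right) \frac{149}{8} = \left(-74 + 5\right) \frac{149}{8} = \left(-69\right) \frac{149}{8} = - \frac{10281}{8}$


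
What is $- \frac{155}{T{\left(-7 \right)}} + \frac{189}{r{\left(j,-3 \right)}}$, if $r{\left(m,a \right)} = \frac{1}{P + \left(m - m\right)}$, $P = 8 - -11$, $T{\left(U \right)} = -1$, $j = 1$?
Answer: $3746$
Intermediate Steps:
$P = 19$ ($P = 8 + 11 = 19$)
$r{\left(m,a \right)} = \frac{1}{19}$ ($r{\left(m,a \right)} = \frac{1}{19 + \left(m - m\right)} = \frac{1}{19 + 0} = \frac{1}{19}$)
$- \frac{155}{T{\left(-7 \right)}} + \frac{189}{r{\left(j,-3 \right)}} = - \frac{155}{-1} + 189 \frac{1}{\frac{1}{19}} = \left(-155\right) \left(-1\right) + 189 \cdot 19 = 155 + 3591 = 3746$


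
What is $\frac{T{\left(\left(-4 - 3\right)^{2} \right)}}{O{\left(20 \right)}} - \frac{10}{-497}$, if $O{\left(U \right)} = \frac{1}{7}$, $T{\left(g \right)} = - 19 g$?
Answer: $- \frac{3238939}{497} \approx -6517.0$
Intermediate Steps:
$O{\left(U \right)} = \frac{1}{7}$
$\frac{T{\left(\left(-4 - 3\right)^{2} \right)}}{O{\left(20 \right)}} - \frac{10}{-497} = - 19 \left(-4 - 3\right)^{2} \frac{1}{\frac{1}{7}} - \frac{10}{-497} = - 19 \left(-7\right)^{2} \cdot 7 - - \frac{10}{497} = \left(-19\right) 49 \cdot 7 + \frac{10}{497} = \left(-931\right) 7 + \frac{10}{497} = -6517 + \frac{10}{497} = - \frac{3238939}{497}$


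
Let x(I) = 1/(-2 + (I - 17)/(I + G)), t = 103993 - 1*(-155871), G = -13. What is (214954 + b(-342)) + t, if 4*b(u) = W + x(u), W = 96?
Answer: 666677813/1404 ≈ 4.7484e+5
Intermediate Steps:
t = 259864 (t = 103993 + 155871 = 259864)
x(I) = 1/(-2 + (-17 + I)/(-13 + I)) (x(I) = 1/(-2 + (I - 17)/(I - 13)) = 1/(-2 + (-17 + I)/(-13 + I)))
b(u) = 24 + (13 - u)/(4*(-9 + u)) (b(u) = (96 + (13 - u)/(-9 + u))/4 = 24 + (13 - u)/(4*(-9 + u)))
(214954 + b(-342)) + t = (214954 + (-851 + 95*(-342))/(4*(-9 - 342))) + 259864 = (214954 + (¼)*(-851 - 32490)/(-351)) + 259864 = (214954 + (¼)*(-1/351)*(-33341)) + 259864 = (214954 + 33341/1404) + 259864 = 301828757/1404 + 259864 = 666677813/1404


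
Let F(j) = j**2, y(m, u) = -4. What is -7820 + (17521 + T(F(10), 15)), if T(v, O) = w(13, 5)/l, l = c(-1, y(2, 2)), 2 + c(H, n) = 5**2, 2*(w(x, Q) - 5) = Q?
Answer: 446261/46 ≈ 9701.3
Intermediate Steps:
w(x, Q) = 5 + Q/2
c(H, n) = 23 (c(H, n) = -2 + 5**2 = -2 + 25 = 23)
l = 23
T(v, O) = 15/46 (T(v, O) = (5 + (1/2)*5)/23 = (5 + 5/2)*(1/23) = (15/2)*(1/23) = 15/46)
-7820 + (17521 + T(F(10), 15)) = -7820 + (17521 + 15/46) = -7820 + 805981/46 = 446261/46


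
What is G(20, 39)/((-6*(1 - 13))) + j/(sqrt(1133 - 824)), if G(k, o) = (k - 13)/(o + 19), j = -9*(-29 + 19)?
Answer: 7/4176 + 30*sqrt(309)/103 ≈ 5.1216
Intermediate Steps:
j = 90 (j = -9*(-10) = 90)
G(k, o) = (-13 + k)/(19 + o)
G(20, 39)/((-6*(1 - 13))) + j/(sqrt(1133 - 824)) = ((-13 + 20)/(19 + 39))/((-6*(1 - 13))) + 90/(sqrt(1133 - 824)) = (7/58)/((-6*(-12))) + 90/(sqrt(309)) = ((1/58)*7)/72 + 90*(sqrt(309)/309) = (7/58)*(1/72) + 30*sqrt(309)/103 = 7/4176 + 30*sqrt(309)/103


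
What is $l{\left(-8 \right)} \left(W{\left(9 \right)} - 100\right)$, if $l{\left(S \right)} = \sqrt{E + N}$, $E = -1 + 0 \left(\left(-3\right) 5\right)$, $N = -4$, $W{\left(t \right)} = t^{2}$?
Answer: $- 19 i \sqrt{5} \approx - 42.485 i$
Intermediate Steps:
$E = -1$ ($E = -1 + 0 \left(-15\right) = -1 + 0 = -1$)
$l{\left(S \right)} = i \sqrt{5}$ ($l{\left(S \right)} = \sqrt{-1 - 4} = \sqrt{-5} = i \sqrt{5}$)
$l{\left(-8 \right)} \left(W{\left(9 \right)} - 100\right) = i \sqrt{5} \left(9^{2} - 100\right) = i \sqrt{5} \left(81 - 100\right) = i \sqrt{5} \left(-19\right) = - 19 i \sqrt{5}$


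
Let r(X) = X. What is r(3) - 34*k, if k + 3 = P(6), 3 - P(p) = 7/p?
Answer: 128/3 ≈ 42.667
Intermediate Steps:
P(p) = 3 - 7/p
k = -7/6 (k = -3 + (3 - 7/6) = -3 + 11/6 = -7/6 ≈ -1.1667)
r(3) - 34*k = 3 - 34*(-7/6) = 3 + 119/3 = 128/3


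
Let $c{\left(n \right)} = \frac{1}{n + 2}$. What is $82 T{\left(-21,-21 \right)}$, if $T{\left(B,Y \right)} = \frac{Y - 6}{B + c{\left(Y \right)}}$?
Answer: $\frac{21033}{200} \approx 105.17$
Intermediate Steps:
$c{\left(n \right)} = \frac{1}{2 + n}$
$T{\left(B,Y \right)} = \frac{-6 + Y}{B + \frac{1}{2 + Y}}$ ($T{\left(B,Y \right)} = \frac{Y - 6}{B + \frac{1}{2 + Y}} = \frac{-6 + Y}{B + \frac{1}{2 + Y}}$)
$82 T{\left(-21,-21 \right)} = 82 \frac{\left(-6 - 21\right) \left(2 - 21\right)}{1 - 21 \left(2 - 21\right)} = 82 \frac{1}{1 - -399} \left(-27\right) \left(-19\right) = 82 \frac{1}{1 + 399} \left(-27\right) \left(-19\right) = 82 \cdot \frac{1}{400} \left(-27\right) \left(-19\right) = 82 \cdot \frac{513}{400} = \frac{21033}{200}$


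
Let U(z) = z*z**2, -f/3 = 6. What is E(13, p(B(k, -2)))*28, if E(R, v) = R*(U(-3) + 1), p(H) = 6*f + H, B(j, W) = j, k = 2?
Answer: -9464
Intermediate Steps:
f = -18 (f = -3*6 = -18)
p(H) = -108 + H (p(H) = 6*(-18) + H = -108 + H)
U(z) = z**3
E(R, v) = -26*R (E(R, v) = R*((-3)**3 + 1) = R*(-27 + 1) = R*(-26) = -26*R)
E(13, p(B(k, -2)))*28 = -26*13*28 = -338*28 = -9464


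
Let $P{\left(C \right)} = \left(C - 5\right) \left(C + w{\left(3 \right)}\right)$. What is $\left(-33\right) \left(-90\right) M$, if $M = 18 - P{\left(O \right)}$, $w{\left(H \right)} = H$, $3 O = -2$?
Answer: $92730$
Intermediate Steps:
$O = - \frac{2}{3}$ ($O = \frac{1}{3} \left(-2\right) = - \frac{2}{3} \approx -0.66667$)
$P{\left(C \right)} = \left(-5 + C\right) \left(3 + C\right)$ ($P{\left(C \right)} = \left(C - 5\right) \left(C + 3\right) = \left(-5 + C\right) \left(3 + C\right)$)
$M = \frac{281}{9}$ ($M = 18 - \left(-15 + \left(- \frac{2}{3}\right)^{2} - - \frac{4}{3}\right) = 18 - \left(-15 + \frac{4}{9} + \frac{4}{3}\right) = 18 - - \frac{119}{9} = 18 + \frac{119}{9} = \frac{281}{9} \approx 31.222$)
$\left(-33\right) \left(-90\right) M = \left(-33\right) \left(-90\right) \frac{281}{9} = 2970 \cdot \frac{281}{9} = 92730$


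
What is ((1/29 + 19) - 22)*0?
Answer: 0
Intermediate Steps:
((1/29 + 19) - 22)*0 = (552/29 - 22)*0 = -86/29*0 = 0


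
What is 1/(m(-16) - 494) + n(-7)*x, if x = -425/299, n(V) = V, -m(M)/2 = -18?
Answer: 1362251/136942 ≈ 9.9476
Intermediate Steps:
m(M) = 36 (m(M) = -2*(-18) = 36)
x = -425/299 (x = -425*1/299 = -425/299 ≈ -1.4214)
1/(m(-16) - 494) + n(-7)*x = 1/(36 - 494) - 7*(-425/299) = 1/(-458) + 2975/299 = -1/458 + 2975/299 = 1362251/136942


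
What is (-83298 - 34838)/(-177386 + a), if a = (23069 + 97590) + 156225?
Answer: -59068/49749 ≈ -1.1873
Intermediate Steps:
a = 276884 (a = 120659 + 156225 = 276884)
(-83298 - 34838)/(-177386 + a) = (-83298 - 34838)/(-177386 + 276884) = -118136/99498 = -118136*1/99498 = -59068/49749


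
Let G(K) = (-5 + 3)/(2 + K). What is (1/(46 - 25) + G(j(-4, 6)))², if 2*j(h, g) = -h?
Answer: 361/1764 ≈ 0.20465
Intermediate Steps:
j(h, g) = -h/2 (j(h, g) = (-h)/2 = -h/2)
G(K) = -2/(2 + K)
(1/(46 - 25) + G(j(-4, 6)))² = (1/(46 - 25) - 2/(2 - ½*(-4)))² = (1/21 - 2/(2 + 2))² = (1/21 - 2/4)² = (1/21 - 2*¼)² = (1/21 - ½)² = (-19/42)² = 361/1764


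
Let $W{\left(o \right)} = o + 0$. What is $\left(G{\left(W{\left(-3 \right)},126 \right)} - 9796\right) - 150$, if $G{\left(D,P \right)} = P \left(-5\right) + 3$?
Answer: $-10573$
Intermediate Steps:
$W{\left(o \right)} = o$
$G{\left(D,P \right)} = 3 - 5 P$ ($G{\left(D,P \right)} = - 5 P + 3 = 3 - 5 P$)
$\left(G{\left(W{\left(-3 \right)},126 \right)} - 9796\right) - 150 = \left(\left(3 - 630\right) - 9796\right) - 150 = \left(-627 - 9796\right) - 150 = -10423 - 150 = -10573$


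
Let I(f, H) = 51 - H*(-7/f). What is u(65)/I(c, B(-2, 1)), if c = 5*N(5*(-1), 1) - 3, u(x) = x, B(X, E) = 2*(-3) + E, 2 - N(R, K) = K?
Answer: 130/67 ≈ 1.9403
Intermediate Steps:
N(R, K) = 2 - K
B(X, E) = -6 + E
c = 2 (c = 5*(2 - 1*1) - 3 = 5*(2 - 1) - 3 = 5*1 - 3 = 5 - 3 = 2)
I(f, H) = 51 + 7*H/f (I(f, H) = 51 - (-7)*H/f = 51 + 7*H/f)
u(65)/I(c, B(-2, 1)) = 65/(51 + 7*(-6 + 1)/2) = 65/(51 + 7*(-5)*(½)) = 65/(51 - 35/2) = 65/(67/2) = 65*(2/67) = 130/67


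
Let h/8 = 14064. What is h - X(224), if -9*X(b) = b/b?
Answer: 1012609/9 ≈ 1.1251e+5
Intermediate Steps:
X(b) = -1/9 (X(b) = -b/(9*b) = -1/9*1 = -1/9)
h = 112512 (h = 8*14064 = 112512)
h - X(224) = 112512 - 1*(-1/9) = 112512 + 1/9 = 1012609/9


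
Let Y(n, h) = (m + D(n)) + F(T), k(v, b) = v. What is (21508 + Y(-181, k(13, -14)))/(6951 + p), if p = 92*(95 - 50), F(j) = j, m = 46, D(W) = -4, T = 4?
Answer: 21554/11091 ≈ 1.9434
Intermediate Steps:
Y(n, h) = 46 (Y(n, h) = (46 - 4) + 4 = 42 + 4 = 46)
p = 4140 (p = 92*45 = 4140)
(21508 + Y(-181, k(13, -14)))/(6951 + p) = (21508 + 46)/(6951 + 4140) = 21554/11091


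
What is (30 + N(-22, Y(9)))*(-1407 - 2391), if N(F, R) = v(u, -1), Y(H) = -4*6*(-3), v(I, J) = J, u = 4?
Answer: -110142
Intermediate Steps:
Y(H) = 72 (Y(H) = -24*(-3) = 72)
N(F, R) = -1
(30 + N(-22, Y(9)))*(-1407 - 2391) = (30 - 1)*(-1407 - 2391) = 29*(-3798) = -110142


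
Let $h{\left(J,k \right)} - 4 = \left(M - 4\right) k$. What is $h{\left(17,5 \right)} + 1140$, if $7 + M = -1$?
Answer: $1084$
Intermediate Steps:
$M = -8$ ($M = -7 - 1 = -8$)
$h{\left(J,k \right)} = 4 - 12 k$ ($h{\left(J,k \right)} = 4 + \left(-8 - 4\right) k = 4 - 12 k$)
$h{\left(17,5 \right)} + 1140 = \left(4 - 60\right) + 1140 = -56 + 1140 = 1084$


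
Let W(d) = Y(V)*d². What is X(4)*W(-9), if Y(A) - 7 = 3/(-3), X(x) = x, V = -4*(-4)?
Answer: 1944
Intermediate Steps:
V = 16
Y(A) = 6 (Y(A) = 7 + 3/(-3) = 7 + 3*(-⅓) = 7 - 1 = 6)
W(d) = 6*d²
X(4)*W(-9) = 4*(6*(-9)²) = 4*(6*81) = 4*486 = 1944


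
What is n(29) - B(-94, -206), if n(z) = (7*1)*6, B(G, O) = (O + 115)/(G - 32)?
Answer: 743/18 ≈ 41.278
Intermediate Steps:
B(G, O) = (115 + O)/(-32 + G)
n(z) = 42 (n(z) = 7*6 = 42)
n(29) - B(-94, -206) = 42 - (115 - 206)/(-32 - 94) = 42 - (-91)/(-126) = 42 - (-1)*(-91)/126 = 42 - 1*13/18 = 42 - 13/18 = 743/18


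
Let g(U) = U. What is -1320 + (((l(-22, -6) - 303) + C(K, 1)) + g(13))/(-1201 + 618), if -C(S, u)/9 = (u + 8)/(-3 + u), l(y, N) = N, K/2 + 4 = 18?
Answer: -1538609/1166 ≈ -1319.6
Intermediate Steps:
K = 28 (K = -8 + 2*18 = -8 + 36 = 28)
C(S, u) = -9*(8 + u)/(-3 + u) (C(S, u) = -9*(u + 8)/(-3 + u) = -9*(8 + u)/(-3 + u))
-1320 + (((l(-22, -6) - 303) + C(K, 1)) + g(13))/(-1201 + 618) = -1320 + (((-6 - 303) + 9*(-8 - 1*1)/(-3 + 1)) + 13)/(-1201 + 618) = -1320 + ((-309 + 9*(-8 - 1)/(-2)) + 13)/(-583) = -1320 + ((-309 + 9*(-½)*(-9)) + 13)*(-1/583) = -1320 + ((-309 + 81/2) + 13)*(-1/583) = -1320 + (-537/2 + 13)*(-1/583) = -1320 - 511/2*(-1/583) = -1320 + 511/1166 = -1538609/1166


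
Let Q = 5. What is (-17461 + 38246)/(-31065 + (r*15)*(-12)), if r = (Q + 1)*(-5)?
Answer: -4157/5133 ≈ -0.80986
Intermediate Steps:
r = -30 (r = (5 + 1)*(-5) = 6*(-5) = -30)
(-17461 + 38246)/(-31065 + (r*15)*(-12)) = (-17461 + 38246)/(-31065 - 30*15*(-12)) = 20785/(-31065 - 450*(-12)) = 20785/(-31065 + 5400) = 20785/(-25665) = 20785*(-1/25665) = -4157/5133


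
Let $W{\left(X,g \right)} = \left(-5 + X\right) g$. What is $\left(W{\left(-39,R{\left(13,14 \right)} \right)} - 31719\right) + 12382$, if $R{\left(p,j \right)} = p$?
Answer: $-19909$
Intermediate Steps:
$W{\left(X,g \right)} = g \left(-5 + X\right)$
$\left(W{\left(-39,R{\left(13,14 \right)} \right)} - 31719\right) + 12382 = \left(13 \left(-5 - 39\right) - 31719\right) + 12382 = \left(13 \left(-44\right) - 31719\right) + 12382 = \left(-572 - 31719\right) + 12382 = -32291 + 12382 = -19909$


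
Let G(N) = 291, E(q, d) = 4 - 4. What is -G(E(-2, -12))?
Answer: -291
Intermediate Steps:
E(q, d) = 0
-G(E(-2, -12)) = -1*291 = -291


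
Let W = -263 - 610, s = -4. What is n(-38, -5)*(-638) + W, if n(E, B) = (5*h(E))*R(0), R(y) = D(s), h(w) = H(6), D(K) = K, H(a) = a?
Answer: 75687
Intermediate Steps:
W = -873
h(w) = 6
R(y) = -4
n(E, B) = -120 (n(E, B) = (5*6)*(-4) = 30*(-4) = -120)
n(-38, -5)*(-638) + W = -120*(-638) - 873 = 76560 - 873 = 75687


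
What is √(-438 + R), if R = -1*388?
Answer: I*√826 ≈ 28.74*I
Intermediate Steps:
R = -388
√(-438 + R) = √(-438 - 388) = √(-826) = I*√826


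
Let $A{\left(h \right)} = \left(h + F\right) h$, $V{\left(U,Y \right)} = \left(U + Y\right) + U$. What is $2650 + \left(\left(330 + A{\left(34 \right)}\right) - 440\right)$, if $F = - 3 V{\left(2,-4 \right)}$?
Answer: $3696$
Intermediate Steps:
$V{\left(U,Y \right)} = Y + 2 U$
$F = 0$ ($F = - 3 \left(-4 + 2 \cdot 2\right) = - 3 \left(-4 + 4\right) = \left(-3\right) 0 = 0$)
$A{\left(h \right)} = h^{2}$ ($A{\left(h \right)} = \left(h + 0\right) h = h h = h^{2}$)
$2650 + \left(\left(330 + A{\left(34 \right)}\right) - 440\right) = 2650 + \left(\left(330 + 34^{2}\right) - 440\right) = 2650 + \left(\left(330 + 1156\right) - 440\right) = 2650 + \left(1486 - 440\right) = 2650 + 1046 = 3696$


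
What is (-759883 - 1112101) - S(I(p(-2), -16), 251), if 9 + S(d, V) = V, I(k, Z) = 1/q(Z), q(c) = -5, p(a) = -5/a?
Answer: -1872226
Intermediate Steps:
I(k, Z) = -⅕ (I(k, Z) = 1/(-5) = -⅕)
S(d, V) = -9 + V
(-759883 - 1112101) - S(I(p(-2), -16), 251) = (-759883 - 1112101) - (-9 + 251) = -1871984 - 1*242 = -1871984 - 242 = -1872226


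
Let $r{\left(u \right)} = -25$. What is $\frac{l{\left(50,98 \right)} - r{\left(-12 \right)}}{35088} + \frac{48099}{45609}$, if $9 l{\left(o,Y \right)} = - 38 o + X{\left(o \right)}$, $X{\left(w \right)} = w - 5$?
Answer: $\frac{2519156123}{2400492888} \approx 1.0494$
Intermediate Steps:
$X{\left(w \right)} = -5 + w$
$l{\left(o,Y \right)} = - \frac{5}{9} - \frac{37 o}{9}$ ($l{\left(o,Y \right)} = \frac{- 38 o + \left(-5 + o\right)}{9} = \frac{-5 - 37 o}{9} = - \frac{5}{9} - \frac{37 o}{9}$)
$\frac{l{\left(50,98 \right)} - r{\left(-12 \right)}}{35088} + \frac{48099}{45609} = \frac{\left(- \frac{5}{9} - \frac{1850}{9}\right) - -25}{35088} + \frac{48099}{45609} = \left(\left(- \frac{5}{9} - \frac{1850}{9}\right) + 25\right) \frac{1}{35088} + 48099 \cdot \frac{1}{45609} = \left(- \frac{1855}{9} + 25\right) \frac{1}{35088} + \frac{16033}{15203} = \left(- \frac{1630}{9}\right) \frac{1}{35088} + \frac{16033}{15203} = - \frac{815}{157896} + \frac{16033}{15203} = \frac{2519156123}{2400492888}$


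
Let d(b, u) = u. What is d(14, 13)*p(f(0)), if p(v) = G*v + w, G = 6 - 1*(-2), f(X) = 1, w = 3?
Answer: 143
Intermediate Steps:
G = 8 (G = 6 + 2 = 8)
p(v) = 3 + 8*v (p(v) = 8*v + 3 = 3 + 8*v)
d(14, 13)*p(f(0)) = 13*(3 + 8*1) = 13*(3 + 8) = 13*11 = 143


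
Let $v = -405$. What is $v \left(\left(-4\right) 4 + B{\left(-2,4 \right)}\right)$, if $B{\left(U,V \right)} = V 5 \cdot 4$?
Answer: $-25920$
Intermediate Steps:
$B{\left(U,V \right)} = 20 V$ ($B{\left(U,V \right)} = 5 V 4 = 20 V$)
$v \left(\left(-4\right) 4 + B{\left(-2,4 \right)}\right) = - 405 \left(\left(-4\right) 4 + 20 \cdot 4\right) = - 405 \left(-16 + 80\right) = \left(-405\right) 64 = -25920$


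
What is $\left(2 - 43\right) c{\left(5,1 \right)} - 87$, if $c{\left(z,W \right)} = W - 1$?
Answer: $-87$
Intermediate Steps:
$c{\left(z,W \right)} = -1 + W$
$\left(2 - 43\right) c{\left(5,1 \right)} - 87 = \left(2 - 43\right) \left(-1 + 1\right) - 87 = \left(2 - 43\right) 0 - 87 = \left(-41\right) 0 - 87 = 0 - 87 = -87$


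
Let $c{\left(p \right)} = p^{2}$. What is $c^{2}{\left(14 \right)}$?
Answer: $38416$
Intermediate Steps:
$c^{2}{\left(14 \right)} = \left(14^{2}\right)^{2} = 196^{2} = 38416$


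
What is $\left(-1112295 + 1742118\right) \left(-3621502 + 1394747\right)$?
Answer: $-1402461514365$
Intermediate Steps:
$\left(-1112295 + 1742118\right) \left(-3621502 + 1394747\right) = 629823 \left(-2226755\right) = -1402461514365$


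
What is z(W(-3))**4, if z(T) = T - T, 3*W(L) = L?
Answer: 0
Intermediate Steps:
W(L) = L/3
z(T) = 0
z(W(-3))**4 = 0**4 = 0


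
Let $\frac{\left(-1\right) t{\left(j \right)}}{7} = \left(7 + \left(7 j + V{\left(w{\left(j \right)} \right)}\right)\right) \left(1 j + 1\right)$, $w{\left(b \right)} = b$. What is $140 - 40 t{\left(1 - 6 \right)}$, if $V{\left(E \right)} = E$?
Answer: $37100$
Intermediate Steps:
$t{\left(j \right)} = - 7 \left(1 + j\right) \left(7 + 8 j\right)$ ($t{\left(j \right)} = - 7 \left(7 + \left(7 j + j\right)\right) \left(1 j + 1\right) = - 7 \left(7 + 8 j\right) \left(j + 1\right) = - 7 \left(7 + 8 j\right) \left(1 + j\right) = - 7 \left(1 + j\right) \left(7 + 8 j\right)$)
$140 - 40 t{\left(1 - 6 \right)} = 140 - 40 \left(-49 - 105 \left(1 - 6\right) - 56 \left(1 - 6\right)^{2}\right) = 140 - 40 \left(-49 - -525 - 56 \left(-5\right)^{2}\right) = 140 - 40 \left(-49 + 525 - 1400\right) = 140 - -36960 = 140 + 36960 = 37100$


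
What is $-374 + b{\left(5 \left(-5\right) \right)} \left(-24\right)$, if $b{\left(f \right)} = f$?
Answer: $226$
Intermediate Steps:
$-374 + b{\left(5 \left(-5\right) \right)} \left(-24\right) = -374 + 5 \left(-5\right) \left(-24\right) = -374 - -600 = -374 + 600 = 226$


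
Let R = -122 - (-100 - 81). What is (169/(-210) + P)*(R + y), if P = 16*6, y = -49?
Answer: 19991/21 ≈ 951.95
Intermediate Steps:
R = 59 (R = -122 - 1*(-181) = -122 + 181 = 59)
P = 96
(169/(-210) + P)*(R + y) = (169/(-210) + 96)*(59 - 49) = (169*(-1/210) + 96)*10 = (-169/210 + 96)*10 = (19991/210)*10 = 19991/21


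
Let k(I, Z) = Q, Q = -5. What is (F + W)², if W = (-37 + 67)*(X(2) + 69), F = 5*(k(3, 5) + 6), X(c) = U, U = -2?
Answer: 4060225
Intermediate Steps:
k(I, Z) = -5
X(c) = -2
F = 5 (F = 5*(-5 + 6) = 5*1 = 5)
W = 2010 (W = (-37 + 67)*(-2 + 69) = 30*67 = 2010)
(F + W)² = (5 + 2010)² = 2015² = 4060225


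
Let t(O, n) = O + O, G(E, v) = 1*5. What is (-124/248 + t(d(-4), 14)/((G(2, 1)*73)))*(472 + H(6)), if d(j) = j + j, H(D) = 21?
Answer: -195721/730 ≈ -268.11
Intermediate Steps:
d(j) = 2*j
G(E, v) = 5
t(O, n) = 2*O
(-124/248 + t(d(-4), 14)/((G(2, 1)*73)))*(472 + H(6)) = (-124/248 + (2*(2*(-4)))/((5*73)))*(472 + 21) = (-124*1/248 + (2*(-8))/365)*493 = (-½ - 16*1/365)*493 = (-½ - 16/365)*493 = -397/730*493 = -195721/730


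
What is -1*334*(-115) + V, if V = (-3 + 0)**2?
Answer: 38419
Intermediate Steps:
V = 9 (V = (-3)**2 = 9)
-1*334*(-115) + V = -1*334*(-115) + 9 = -334*(-115) + 9 = 38410 + 9 = 38419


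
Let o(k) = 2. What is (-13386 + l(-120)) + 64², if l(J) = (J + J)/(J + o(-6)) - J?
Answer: -540910/59 ≈ -9168.0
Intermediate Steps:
l(J) = -J + 2*J/(2 + J) (l(J) = (J + J)/(J + 2) - J = (2*J)/(2 + J) - J = 2*J/(2 + J) - J = -J + 2*J/(2 + J))
(-13386 + l(-120)) + 64² = (-13386 - 1*(-120)²/(2 - 120)) + 64² = (-13386 - 1*14400/(-118)) + 4096 = (-13386 - 1*14400*(-1/118)) + 4096 = (-13386 + 7200/59) + 4096 = -782574/59 + 4096 = -540910/59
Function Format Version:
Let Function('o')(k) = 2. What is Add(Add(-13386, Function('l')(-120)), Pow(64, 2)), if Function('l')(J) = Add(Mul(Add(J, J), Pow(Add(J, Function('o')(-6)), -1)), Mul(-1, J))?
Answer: Rational(-540910, 59) ≈ -9168.0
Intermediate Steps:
Function('l')(J) = Add(Mul(-1, J), Mul(2, J, Pow(Add(2, J), -1))) (Function('l')(J) = Add(Mul(Add(J, J), Pow(Add(J, 2), -1)), Mul(-1, J)) = Add(Mul(Mul(2, J), Pow(Add(2, J), -1)), Mul(-1, J)) = Add(Mul(2, J, Pow(Add(2, J), -1)), Mul(-1, J)) = Add(Mul(-1, J), Mul(2, J, Pow(Add(2, J), -1))))
Add(Add(-13386, Function('l')(-120)), Pow(64, 2)) = Add(Add(-13386, Mul(-1, Pow(-120, 2), Pow(Add(2, -120), -1))), Pow(64, 2)) = Add(Add(-13386, Mul(-1, 14400, Pow(-118, -1))), 4096) = Add(Add(-13386, Mul(-1, 14400, Rational(-1, 118))), 4096) = Add(Add(-13386, Rational(7200, 59)), 4096) = Add(Rational(-782574, 59), 4096) = Rational(-540910, 59)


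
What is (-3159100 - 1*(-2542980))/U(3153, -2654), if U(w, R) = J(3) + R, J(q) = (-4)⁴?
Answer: 308060/1199 ≈ 256.93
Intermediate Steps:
J(q) = 256
U(w, R) = 256 + R
(-3159100 - 1*(-2542980))/U(3153, -2654) = (-3159100 - 1*(-2542980))/(256 - 2654) = (-3159100 + 2542980)/(-2398) = -616120*(-1/2398) = 308060/1199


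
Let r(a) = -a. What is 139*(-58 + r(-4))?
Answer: -7506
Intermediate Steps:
139*(-58 + r(-4)) = 139*(-58 - 1*(-4)) = 139*(-58 + 4) = 139*(-54) = -7506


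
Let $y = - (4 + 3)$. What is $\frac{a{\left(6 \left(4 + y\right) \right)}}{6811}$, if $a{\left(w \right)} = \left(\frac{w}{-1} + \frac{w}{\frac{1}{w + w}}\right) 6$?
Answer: $\frac{3996}{6811} \approx 0.5867$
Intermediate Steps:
$y = -7$ ($y = \left(-1\right) 7 = -7$)
$a{\left(w \right)} = - 6 w + 12 w^{2}$ ($a{\left(w \right)} = \left(w \left(-1\right) + \frac{w}{\frac{1}{2 w}}\right) 6 = \left(- w + \frac{w}{\frac{1}{2} \frac{1}{w}}\right) 6 = \left(- w + w 2 w\right) 6 = \left(- w + 2 w^{2}\right) 6 = - 6 w + 12 w^{2}$)
$\frac{a{\left(6 \left(4 + y\right) \right)}}{6811} = \frac{6 \cdot 6 \left(4 - 7\right) \left(-1 + 2 \cdot 6 \left(4 - 7\right)\right)}{6811} = 6 \cdot 6 \left(-3\right) \left(-1 + 2 \cdot 6 \left(-3\right)\right) \frac{1}{6811} = 6 \left(-18\right) \left(-1 + 2 \left(-18\right)\right) \frac{1}{6811} = 6 \left(-18\right) \left(-1 - 36\right) \frac{1}{6811} = 6 \left(-18\right) \left(-37\right) \frac{1}{6811} = 3996 \cdot \frac{1}{6811} = \frac{3996}{6811}$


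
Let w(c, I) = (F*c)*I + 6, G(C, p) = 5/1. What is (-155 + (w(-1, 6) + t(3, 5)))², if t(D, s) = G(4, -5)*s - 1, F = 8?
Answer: 29929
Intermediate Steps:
G(C, p) = 5 (G(C, p) = 5*1 = 5)
w(c, I) = 6 + 8*I*c (w(c, I) = (8*c)*I + 6 = 8*I*c + 6 = 6 + 8*I*c)
t(D, s) = -1 + 5*s (t(D, s) = 5*s - 1 = -1 + 5*s)
(-155 + (w(-1, 6) + t(3, 5)))² = (-155 + ((6 + 8*6*(-1)) + (-1 + 5*5)))² = (-155 + ((6 - 48) + (-1 + 25)))² = (-155 + (-42 + 24))² = (-155 - 18)² = (-173)² = 29929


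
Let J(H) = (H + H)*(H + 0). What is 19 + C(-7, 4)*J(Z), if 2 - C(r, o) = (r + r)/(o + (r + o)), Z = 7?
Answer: 1587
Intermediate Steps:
J(H) = 2*H**2 (J(H) = (2*H)*H = 2*H**2)
C(r, o) = 2 - 2*r/(r + 2*o) (C(r, o) = 2 - (r + r)/(o + (r + o)) = 2 - 2*r/(o + (o + r)) = 2 - 2*r/(r + 2*o))
19 + C(-7, 4)*J(Z) = 19 + (4*4/(-7 + 2*4))*(2*7**2) = 19 + (4*4/(-7 + 8))*(2*49) = 19 + (4*4/1)*98 = 19 + (4*4*1)*98 = 19 + 16*98 = 19 + 1568 = 1587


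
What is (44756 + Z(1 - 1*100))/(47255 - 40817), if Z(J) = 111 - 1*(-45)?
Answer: 22456/3219 ≈ 6.9761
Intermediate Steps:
Z(J) = 156 (Z(J) = 111 + 45 = 156)
(44756 + Z(1 - 1*100))/(47255 - 40817) = (44756 + 156)/(47255 - 40817) = 44912/6438 = 44912*(1/6438) = 22456/3219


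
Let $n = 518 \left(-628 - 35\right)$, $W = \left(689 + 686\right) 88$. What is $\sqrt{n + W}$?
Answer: $i \sqrt{222434} \approx 471.63 i$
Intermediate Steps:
$W = 121000$ ($W = 1375 \cdot 88 = 121000$)
$n = -343434$ ($n = 518 \left(-663\right) = -343434$)
$\sqrt{n + W} = \sqrt{-343434 + 121000} = \sqrt{-222434} = i \sqrt{222434}$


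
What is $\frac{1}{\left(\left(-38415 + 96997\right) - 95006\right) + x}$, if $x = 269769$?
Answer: $\frac{1}{233345} \approx 4.2855 \cdot 10^{-6}$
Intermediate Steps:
$\frac{1}{\left(\left(-38415 + 96997\right) - 95006\right) + x} = \frac{1}{\left(\left(-38415 + 96997\right) - 95006\right) + 269769} = \frac{1}{\left(58582 - 95006\right) + 269769} = \frac{1}{-36424 + 269769} = \frac{1}{233345}$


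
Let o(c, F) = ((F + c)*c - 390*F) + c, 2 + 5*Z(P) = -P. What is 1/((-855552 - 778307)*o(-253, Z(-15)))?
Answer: -5/507184144639 ≈ -9.8584e-12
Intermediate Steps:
Z(P) = -⅖ - P/5 (Z(P) = -⅖ + (-P)/5 = -⅖ - P/5)
o(c, F) = c - 390*F + c*(F + c) (o(c, F) = (c*(F + c) - 390*F) + c = (-390*F + c*(F + c)) + c = c - 390*F + c*(F + c))
1/((-855552 - 778307)*o(-253, Z(-15))) = 1/((-855552 - 778307)*(-253 + (-253)² - 390*(-⅖ - ⅕*(-15)) + (-⅖ - ⅕*(-15))*(-253))) = 1/((-1633859)*(-253 + 64009 - 390*(-⅖ + 3) + (-⅖ + 3)*(-253))) = -1/(1633859*(-253 + 64009 - 390*13/5 + (13/5)*(-253))) = -1/(1633859*(-253 + 64009 - 1014 - 3289/5)) = -1/(1633859*310421/5) = -1/1633859*5/310421 = -5/507184144639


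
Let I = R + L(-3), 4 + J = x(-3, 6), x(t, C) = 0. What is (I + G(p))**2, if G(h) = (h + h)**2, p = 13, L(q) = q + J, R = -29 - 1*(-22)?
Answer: 438244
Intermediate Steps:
J = -4 (J = -4 + 0 = -4)
R = -7 (R = -29 + 22 = -7)
L(q) = -4 + q (L(q) = q - 4 = -4 + q)
I = -14 (I = -7 + (-4 - 3) = -7 - 7 = -14)
G(h) = 4*h**2 (G(h) = (2*h)**2 = 4*h**2)
(I + G(p))**2 = (-14 + 4*13**2)**2 = (-14 + 4*169)**2 = (-14 + 676)**2 = 662**2 = 438244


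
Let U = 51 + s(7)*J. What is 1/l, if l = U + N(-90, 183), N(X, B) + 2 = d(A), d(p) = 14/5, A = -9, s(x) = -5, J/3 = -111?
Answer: 5/8584 ≈ 0.00058248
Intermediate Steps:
J = -333 (J = 3*(-111) = -333)
d(p) = 14/5 (d(p) = 14*(⅕) = 14/5)
N(X, B) = ⅘ (N(X, B) = -2 + 14/5 = ⅘)
U = 1716 (U = 51 - 5*(-333) = 51 + 1665 = 1716)
l = 8584/5 (l = 1716 + ⅘ = 8584/5 ≈ 1716.8)
1/l = 1/(8584/5) = 5/8584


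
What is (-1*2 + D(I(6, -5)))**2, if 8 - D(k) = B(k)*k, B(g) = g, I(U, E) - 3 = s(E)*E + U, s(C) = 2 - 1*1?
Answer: 100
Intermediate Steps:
s(C) = 1 (s(C) = 2 - 1 = 1)
I(U, E) = 3 + E + U (I(U, E) = 3 + (1*E + U) = 3 + (E + U) = 3 + E + U)
D(k) = 8 - k**2 (D(k) = 8 - k*k = 8 - k**2)
(-1*2 + D(I(6, -5)))**2 = (-1*2 + (8 - (3 - 5 + 6)**2))**2 = (-2 + (8 - 1*4**2))**2 = (-2 + (8 - 1*16))**2 = (-2 + (8 - 16))**2 = (-2 - 8)**2 = (-10)**2 = 100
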